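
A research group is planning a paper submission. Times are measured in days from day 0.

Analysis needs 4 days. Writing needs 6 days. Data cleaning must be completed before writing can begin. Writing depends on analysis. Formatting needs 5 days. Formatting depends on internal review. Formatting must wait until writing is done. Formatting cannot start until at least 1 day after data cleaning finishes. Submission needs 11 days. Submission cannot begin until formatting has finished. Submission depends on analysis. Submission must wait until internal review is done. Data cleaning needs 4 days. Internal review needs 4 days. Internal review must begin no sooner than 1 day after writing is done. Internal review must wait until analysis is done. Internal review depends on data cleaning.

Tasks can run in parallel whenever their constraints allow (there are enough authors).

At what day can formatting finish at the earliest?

Analysis has no prerequisites, so it starts at day 0 and finishes at day 4.
Data cleaning has no prerequisites, so it starts at day 0 and finishes at day 4.
For writing: data cleaning (finishes day 4); analysis (finishes day 4). Taking the maximum gives a start of day 4, and it finishes at 4 + 6 = day 10.
Internal review has to wait for writing (finishes day 10, plus 1-day gap → day 11); analysis (finishes day 4); data cleaning (finishes day 4). The latest of these is day 11, so internal review runs day 11 to 11 + 4 = day 15.
Formatting needs all of internal review (finishes day 15); writing (finishes day 10); data cleaning (finishes day 4, plus 1-day gap → day 5). That puts its earliest start at day 15; it finishes at 15 + 5 = day 20.

20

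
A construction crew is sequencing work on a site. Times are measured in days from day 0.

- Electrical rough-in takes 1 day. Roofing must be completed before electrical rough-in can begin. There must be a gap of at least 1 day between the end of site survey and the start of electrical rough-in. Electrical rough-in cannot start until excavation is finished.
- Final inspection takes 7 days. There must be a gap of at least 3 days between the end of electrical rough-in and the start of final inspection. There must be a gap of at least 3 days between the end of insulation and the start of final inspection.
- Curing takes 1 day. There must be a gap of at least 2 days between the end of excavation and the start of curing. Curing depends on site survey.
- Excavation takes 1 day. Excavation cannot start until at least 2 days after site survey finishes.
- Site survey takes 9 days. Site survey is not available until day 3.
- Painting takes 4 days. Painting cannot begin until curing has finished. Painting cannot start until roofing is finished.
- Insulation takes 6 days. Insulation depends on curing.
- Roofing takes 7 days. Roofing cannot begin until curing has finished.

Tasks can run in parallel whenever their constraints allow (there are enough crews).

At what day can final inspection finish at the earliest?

36

Site survey cannot begin until its own release at day 3. It runs from day 3 to 3 + 9 = day 12.
Excavation waits on site survey (finishes day 12, plus 2-day gap → day 14), so it starts at day 14 and finishes at 14 + 1 = day 15.
Curing needs all of excavation (finishes day 15, plus 2-day gap → day 17); site survey (finishes day 12). That puts its earliest start at day 17; it finishes at 17 + 1 = day 18.
Insulation cannot begin until curing (finishes day 18). It runs from day 18 to 18 + 6 = day 24.
After curing (finishes day 18), roofing can start at day 18 and finishes at day 25.
Electrical rough-in cannot start until roofing (finishes day 25); site survey (finishes day 12, plus 1-day gap → day 13); excavation (finishes day 15). The controlling bound is day 25, so electrical rough-in finishes at 25 + 1 = day 26.
Final inspection has to wait for electrical rough-in (finishes day 26, plus 3-day gap → day 29); insulation (finishes day 24, plus 3-day gap → day 27). The latest of these is day 29, so final inspection runs day 29 to 29 + 7 = day 36.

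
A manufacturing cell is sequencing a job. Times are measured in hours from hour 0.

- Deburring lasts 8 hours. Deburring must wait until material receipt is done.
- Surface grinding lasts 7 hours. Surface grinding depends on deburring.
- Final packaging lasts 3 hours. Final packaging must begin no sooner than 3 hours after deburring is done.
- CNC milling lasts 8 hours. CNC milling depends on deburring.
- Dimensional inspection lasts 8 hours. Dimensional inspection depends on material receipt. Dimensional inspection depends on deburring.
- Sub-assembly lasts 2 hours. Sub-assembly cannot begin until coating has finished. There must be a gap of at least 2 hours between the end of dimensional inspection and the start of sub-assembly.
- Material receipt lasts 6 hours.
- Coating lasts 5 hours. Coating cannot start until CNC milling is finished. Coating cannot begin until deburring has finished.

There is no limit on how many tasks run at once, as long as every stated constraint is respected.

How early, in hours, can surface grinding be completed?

21

Material receipt can start immediately at hour 0; it finishes at hour 6.
Deburring waits on material receipt (finishes hour 6), so it starts at hour 6 and finishes at 6 + 8 = hour 14.
Surface grinding cannot begin until deburring (finishes hour 14). It runs from hour 14 to 14 + 7 = hour 21.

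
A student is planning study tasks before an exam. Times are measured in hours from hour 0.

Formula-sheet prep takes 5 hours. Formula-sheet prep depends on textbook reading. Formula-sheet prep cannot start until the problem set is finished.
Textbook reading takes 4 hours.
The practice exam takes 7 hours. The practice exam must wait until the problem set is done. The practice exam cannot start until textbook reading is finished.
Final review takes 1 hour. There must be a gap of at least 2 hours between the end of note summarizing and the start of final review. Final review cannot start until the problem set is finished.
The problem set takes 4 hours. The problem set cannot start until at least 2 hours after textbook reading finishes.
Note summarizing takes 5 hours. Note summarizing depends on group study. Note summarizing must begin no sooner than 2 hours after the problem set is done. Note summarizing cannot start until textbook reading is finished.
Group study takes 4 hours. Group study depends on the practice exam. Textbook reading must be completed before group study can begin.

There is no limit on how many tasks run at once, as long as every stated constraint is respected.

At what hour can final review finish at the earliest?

Textbook reading has no prerequisites, so it starts at hour 0 and finishes at hour 4.
The problem set cannot begin until textbook reading (finishes hour 4, plus 2-hour gap → hour 6). It runs from hour 6 to 6 + 4 = hour 10.
The practice exam needs all of the problem set (finishes hour 10); textbook reading (finishes hour 4). That puts its earliest start at hour 10; it finishes at 10 + 7 = hour 17.
Group study cannot start until the practice exam (finishes hour 17); textbook reading (finishes hour 4). The controlling bound is hour 17, so group study finishes at 17 + 4 = hour 21.
Note summarizing cannot start until group study (finishes hour 21); the problem set (finishes hour 10, plus 2-hour gap → hour 12); textbook reading (finishes hour 4). The controlling bound is hour 21, so note summarizing finishes at 21 + 5 = hour 26.
For final review: note summarizing (finishes hour 26, plus 2-hour gap → hour 28); the problem set (finishes hour 10). Taking the maximum gives a start of hour 28, and it finishes at 28 + 1 = hour 29.

29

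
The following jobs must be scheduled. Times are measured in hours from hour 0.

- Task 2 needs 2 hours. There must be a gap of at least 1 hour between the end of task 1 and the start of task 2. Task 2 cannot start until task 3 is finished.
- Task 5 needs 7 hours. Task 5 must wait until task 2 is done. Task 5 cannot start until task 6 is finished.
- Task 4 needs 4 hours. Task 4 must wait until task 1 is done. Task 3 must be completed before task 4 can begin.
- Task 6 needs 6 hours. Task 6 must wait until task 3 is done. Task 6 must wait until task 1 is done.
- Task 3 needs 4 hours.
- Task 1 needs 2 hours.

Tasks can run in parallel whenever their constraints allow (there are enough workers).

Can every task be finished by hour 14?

No

Task 3 has no prerequisites, so it starts at hour 0 and finishes at hour 4.
Nothing blocks task 1, so it runs from hour 0 to hour 2.
Task 6 has to wait for task 3 (finishes hour 4); task 1 (finishes hour 2). The latest of these is hour 4, so task 6 runs hour 4 to 4 + 6 = hour 10.
Task 4 needs all of task 1 (finishes hour 2); task 3 (finishes hour 4). That puts its earliest start at hour 4; it finishes at 4 + 4 = hour 8.
Task 2 cannot start until task 1 (finishes hour 2, plus 1-hour gap → hour 3); task 3 (finishes hour 4). The controlling bound is hour 4, so task 2 finishes at 4 + 2 = hour 6.
For task 5: task 2 (finishes hour 6); task 6 (finishes hour 10). Taking the maximum gives a start of hour 10, and it finishes at 10 + 7 = hour 17.
The earliest everything can be done is hour 17, which is after the deadline of 14, so it is not possible.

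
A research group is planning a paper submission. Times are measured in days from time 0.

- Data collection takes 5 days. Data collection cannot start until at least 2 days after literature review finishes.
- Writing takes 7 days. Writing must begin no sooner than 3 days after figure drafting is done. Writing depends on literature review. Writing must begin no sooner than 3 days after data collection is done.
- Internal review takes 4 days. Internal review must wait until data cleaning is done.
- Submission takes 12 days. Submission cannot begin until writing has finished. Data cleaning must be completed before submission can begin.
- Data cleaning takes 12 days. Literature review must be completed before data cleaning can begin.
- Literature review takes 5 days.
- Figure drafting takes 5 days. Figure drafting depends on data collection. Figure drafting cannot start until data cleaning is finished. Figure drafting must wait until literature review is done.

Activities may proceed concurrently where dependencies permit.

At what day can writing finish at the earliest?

Literature review has no prerequisites, so it starts at day 0 and finishes at day 5.
Data cleaning cannot begin until literature review (finishes day 5). It runs from day 5 to 5 + 12 = day 17.
Data collection waits on literature review (finishes day 5, plus 2-day gap → day 7), so it starts at day 7 and finishes at 7 + 5 = day 12.
For figure drafting: data collection (finishes day 12); data cleaning (finishes day 17); literature review (finishes day 5). Taking the maximum gives a start of day 17, and it finishes at 17 + 5 = day 22.
For writing: figure drafting (finishes day 22, plus 3-day gap → day 25); literature review (finishes day 5); data collection (finishes day 12, plus 3-day gap → day 15). Taking the maximum gives a start of day 25, and it finishes at 25 + 7 = day 32.

32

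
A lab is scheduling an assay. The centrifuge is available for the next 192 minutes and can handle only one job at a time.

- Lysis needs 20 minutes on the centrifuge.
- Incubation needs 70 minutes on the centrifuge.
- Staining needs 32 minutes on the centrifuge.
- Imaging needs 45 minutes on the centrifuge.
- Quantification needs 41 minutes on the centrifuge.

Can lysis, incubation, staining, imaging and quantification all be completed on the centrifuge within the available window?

Running back to back, the jobs need 20 + 70 + 32 + 45 + 41 = 208 minutes on the centrifuge.
Since 208 > 192, they cannot all fit.

No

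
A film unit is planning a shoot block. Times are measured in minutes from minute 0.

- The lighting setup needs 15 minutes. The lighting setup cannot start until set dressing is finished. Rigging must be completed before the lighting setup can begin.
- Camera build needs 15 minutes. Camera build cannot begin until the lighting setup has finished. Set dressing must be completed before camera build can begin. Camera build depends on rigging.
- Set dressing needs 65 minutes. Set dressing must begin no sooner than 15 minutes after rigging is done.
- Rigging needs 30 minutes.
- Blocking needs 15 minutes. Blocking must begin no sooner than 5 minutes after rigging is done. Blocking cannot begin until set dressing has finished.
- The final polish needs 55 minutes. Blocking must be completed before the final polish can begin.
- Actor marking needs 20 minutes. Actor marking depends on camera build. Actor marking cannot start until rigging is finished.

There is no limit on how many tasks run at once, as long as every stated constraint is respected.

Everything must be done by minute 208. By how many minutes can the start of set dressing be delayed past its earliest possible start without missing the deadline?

Rigging can start immediately at minute 0; it finishes at minute 30.
Set dressing cannot begin until rigging (finishes minute 30, plus 15-minute gap → minute 45). It runs from minute 45 to 45 + 65 = minute 110.

Working backward from the deadline:
To finish by minute 208, actor marking (duration 20) must start no later than minute 188.
Since actor marking (must start by minute 188) depends on it, camera build must finish by minute 188. Backing off its 15-minute duration gives a latest start of minute 173.
The lighting setup feeds into camera build (must start by minute 173); so the lighting setup must finish by minute 173 and therefore start by minute 158.
The final polish has no dependents, so it just needs to finish by minute 208. Starting by 208 − 55 = minute 153 achieves that.
Blocking has to be done before the final polish (must start by minute 153). That means finishing by minute 153, i.e. starting by 153 − 15 = minute 138.
Set dressing feeds the lighting setup (must start by minute 158); camera build (must start by minute 173); blocking (must start by minute 138). Taking the minimum, set dressing must finish by minute 138 and start by 138 − 65 = minute 73.
So set dressing can start as early as minute 45 and as late as minute 73, giving 73 − 45 = 28 minutes of slack.

28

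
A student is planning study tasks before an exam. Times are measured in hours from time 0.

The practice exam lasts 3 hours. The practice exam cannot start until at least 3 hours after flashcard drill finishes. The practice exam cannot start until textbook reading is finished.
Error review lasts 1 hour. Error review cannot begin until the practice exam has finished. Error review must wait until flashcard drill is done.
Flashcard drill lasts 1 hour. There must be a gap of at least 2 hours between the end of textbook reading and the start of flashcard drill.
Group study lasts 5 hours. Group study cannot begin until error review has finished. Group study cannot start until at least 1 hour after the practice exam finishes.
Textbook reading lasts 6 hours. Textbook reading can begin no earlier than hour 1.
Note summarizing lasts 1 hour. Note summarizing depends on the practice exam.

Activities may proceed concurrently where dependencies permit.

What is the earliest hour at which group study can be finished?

Textbook reading waits on its own release at hour 1, so it starts at hour 1 and finishes at 1 + 6 = hour 7.
Flashcard drill waits on textbook reading (finishes hour 7, plus 2-hour gap → hour 9), so it starts at hour 9 and finishes at 9 + 1 = hour 10.
The practice exam has to wait for flashcard drill (finishes hour 10, plus 3-hour gap → hour 13); textbook reading (finishes hour 7). The latest of these is hour 13, so the practice exam runs hour 13 to 13 + 3 = hour 16.
Error review cannot start until the practice exam (finishes hour 16); flashcard drill (finishes hour 10). The controlling bound is hour 16, so error review finishes at 16 + 1 = hour 17.
Group study has to wait for error review (finishes hour 17); the practice exam (finishes hour 16, plus 1-hour gap → hour 17). The latest of these is hour 17, so group study runs hour 17 to 17 + 5 = hour 22.

22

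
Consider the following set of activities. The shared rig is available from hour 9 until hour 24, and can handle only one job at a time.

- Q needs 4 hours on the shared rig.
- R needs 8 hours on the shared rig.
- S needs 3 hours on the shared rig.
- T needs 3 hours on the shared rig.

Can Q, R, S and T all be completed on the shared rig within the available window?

No

The shared rig window is 24 − 9 = 15 hours.
Running back to back, the jobs need 4 + 8 + 3 + 3 = 18 hours on the shared rig.
Since 18 > 15, they cannot all fit.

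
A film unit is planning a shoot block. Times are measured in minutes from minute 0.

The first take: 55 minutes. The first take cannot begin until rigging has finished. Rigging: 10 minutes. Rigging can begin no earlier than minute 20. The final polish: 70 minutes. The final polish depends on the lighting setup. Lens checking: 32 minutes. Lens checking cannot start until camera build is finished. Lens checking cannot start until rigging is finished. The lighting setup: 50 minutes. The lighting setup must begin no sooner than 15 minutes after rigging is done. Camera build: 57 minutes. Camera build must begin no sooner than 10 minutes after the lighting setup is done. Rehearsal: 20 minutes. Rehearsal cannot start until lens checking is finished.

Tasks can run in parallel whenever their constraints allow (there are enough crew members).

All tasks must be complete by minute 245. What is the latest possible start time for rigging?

Rehearsal must finish by minute 245; it takes 20 minutes, so it must start by 245 − 20 = minute 225.
Lens checking feeds into rehearsal (must start by minute 225); so lens checking must finish by minute 225 and therefore start by minute 193.
Camera build has to be done before lens checking (must start by minute 193). That means finishing by minute 193, i.e. starting by 193 − 57 = minute 136.
The final polish must finish by minute 245; it takes 70 minutes, so it must start by 245 − 70 = minute 175.
For the lighting setup: camera build (must start by minute 136, minus 10-minute gap → minute 126); the final polish (must start by minute 175). The most restrictive is minute 126; with a 50-minute duration, the lighting setup must start by minute 76.
Nothing follows the first take; the deadline of minute 245 is its only limit. It must start by 245 − 55 = minute 190.
Rigging must finish in time for the lighting setup (must start by minute 76, minus 15-minute gap → minute 61); lens checking (must start by minute 193); the first take (must start by minute 190). The tightest is minute 61, so rigging must start by 61 − 10 = minute 51.

51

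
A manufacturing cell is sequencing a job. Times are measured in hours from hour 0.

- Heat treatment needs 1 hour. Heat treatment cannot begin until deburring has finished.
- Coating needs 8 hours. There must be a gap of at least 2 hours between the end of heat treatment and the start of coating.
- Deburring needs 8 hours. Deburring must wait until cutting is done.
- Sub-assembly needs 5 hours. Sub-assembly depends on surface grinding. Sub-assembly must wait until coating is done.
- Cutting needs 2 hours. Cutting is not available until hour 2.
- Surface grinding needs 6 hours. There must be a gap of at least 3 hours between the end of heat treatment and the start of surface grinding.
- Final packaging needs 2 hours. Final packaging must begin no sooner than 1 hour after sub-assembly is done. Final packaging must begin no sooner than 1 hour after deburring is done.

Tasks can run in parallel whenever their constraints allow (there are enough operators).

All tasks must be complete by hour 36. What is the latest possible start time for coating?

Nothing follows final packaging; the deadline of hour 36 is its only limit. It must start by 36 − 2 = hour 34.
Sub-assembly feeds into final packaging (must start by hour 34, minus 1-hour gap → hour 33); so sub-assembly must finish by hour 33 and therefore start by hour 28.
Coating must finish before sub-assembly (must start by hour 28). With an 8-hour duration, coating must start by 28 − 8 = hour 20.

20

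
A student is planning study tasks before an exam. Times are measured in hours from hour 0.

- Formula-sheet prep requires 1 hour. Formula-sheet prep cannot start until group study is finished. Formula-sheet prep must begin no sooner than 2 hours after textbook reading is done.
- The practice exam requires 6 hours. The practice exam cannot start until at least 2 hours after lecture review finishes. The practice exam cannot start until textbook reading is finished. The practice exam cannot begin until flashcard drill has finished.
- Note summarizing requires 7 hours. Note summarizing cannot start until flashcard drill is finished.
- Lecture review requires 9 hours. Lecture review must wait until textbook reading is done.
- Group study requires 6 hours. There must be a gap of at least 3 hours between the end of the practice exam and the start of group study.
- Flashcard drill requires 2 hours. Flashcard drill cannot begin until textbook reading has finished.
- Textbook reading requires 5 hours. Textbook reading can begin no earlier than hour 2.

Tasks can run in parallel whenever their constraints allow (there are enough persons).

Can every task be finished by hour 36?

Yes

Textbook reading waits on its own release at hour 2, so it starts at hour 2 and finishes at 2 + 5 = hour 7.
Flashcard drill cannot begin until textbook reading (finishes hour 7). It runs from hour 7 to 7 + 2 = hour 9.
After flashcard drill (finishes hour 9), note summarizing can start at hour 9 and finishes at hour 16.
Lecture review waits on textbook reading (finishes hour 7), so it starts at hour 7 and finishes at 7 + 9 = hour 16.
The practice exam needs all of lecture review (finishes hour 16, plus 2-hour gap → hour 18); textbook reading (finishes hour 7); flashcard drill (finishes hour 9). That puts its earliest start at hour 18; it finishes at 18 + 6 = hour 24.
After the practice exam (finishes hour 24, plus 3-hour gap → hour 27), group study can start at hour 27 and finishes at hour 33.
Formula-sheet prep cannot start until group study (finishes hour 33); textbook reading (finishes hour 7, plus 2-hour gap → hour 9). The controlling bound is hour 33, so formula-sheet prep finishes at 33 + 1 = hour 34.
Every task is finished by hour 34, which is no later than the deadline of 36, so the schedule is feasible.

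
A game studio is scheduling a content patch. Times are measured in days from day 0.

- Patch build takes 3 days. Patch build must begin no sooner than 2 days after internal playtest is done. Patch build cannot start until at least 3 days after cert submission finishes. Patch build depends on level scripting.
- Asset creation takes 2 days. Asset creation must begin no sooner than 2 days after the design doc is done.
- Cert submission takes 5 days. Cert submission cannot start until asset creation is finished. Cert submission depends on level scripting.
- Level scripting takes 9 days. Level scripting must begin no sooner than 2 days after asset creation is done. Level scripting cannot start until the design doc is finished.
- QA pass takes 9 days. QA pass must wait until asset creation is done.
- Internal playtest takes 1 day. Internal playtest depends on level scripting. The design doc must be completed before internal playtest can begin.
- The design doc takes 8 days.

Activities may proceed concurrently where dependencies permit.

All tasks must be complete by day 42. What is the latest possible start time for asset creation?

To finish by day 42, patch build (duration 3) must start no later than day 39.
Internal playtest feeds into patch build (must start by day 39, minus 2-day gap → day 37); so internal playtest must finish by day 37 and therefore start by day 36.
Cert submission feeds into patch build (must start by day 39, minus 3-day gap → day 36); so cert submission must finish by day 36 and therefore start by day 31.
Level scripting feeds internal playtest (must start by day 36); cert submission (must start by day 31); patch build (must start by day 39). Taking the minimum, level scripting must finish by day 31 and start by 31 − 9 = day 22.
QA pass has no dependents, so it just needs to finish by day 42. Starting by 42 − 9 = day 33 achieves that.
For asset creation: level scripting (must start by day 22, minus 2-day gap → day 20); QA pass (must start by day 33); cert submission (must start by day 31). The most restrictive is day 20; with a 2-day duration, asset creation must start by day 18.

18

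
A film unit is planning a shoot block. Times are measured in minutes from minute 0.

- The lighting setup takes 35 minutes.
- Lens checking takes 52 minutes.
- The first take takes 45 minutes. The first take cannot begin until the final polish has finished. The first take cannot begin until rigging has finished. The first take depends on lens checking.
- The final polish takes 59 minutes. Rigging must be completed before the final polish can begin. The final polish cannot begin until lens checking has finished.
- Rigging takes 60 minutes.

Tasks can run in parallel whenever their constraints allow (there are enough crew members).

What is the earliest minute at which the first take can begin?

Nothing blocks lens checking, so it runs from minute 0 to minute 52.
Rigging can start immediately at minute 0; it finishes at minute 60.
The final polish has to wait for rigging (finishes minute 60); lens checking (finishes minute 52). The latest of these is minute 60, so the final polish runs minute 60 to 60 + 59 = minute 119.
The first take waits on the final polish (finishes minute 119); rigging (finishes minute 60); lens checking (finishes minute 52). The latest of these is minute 119, which is the earliest the first take can start.

119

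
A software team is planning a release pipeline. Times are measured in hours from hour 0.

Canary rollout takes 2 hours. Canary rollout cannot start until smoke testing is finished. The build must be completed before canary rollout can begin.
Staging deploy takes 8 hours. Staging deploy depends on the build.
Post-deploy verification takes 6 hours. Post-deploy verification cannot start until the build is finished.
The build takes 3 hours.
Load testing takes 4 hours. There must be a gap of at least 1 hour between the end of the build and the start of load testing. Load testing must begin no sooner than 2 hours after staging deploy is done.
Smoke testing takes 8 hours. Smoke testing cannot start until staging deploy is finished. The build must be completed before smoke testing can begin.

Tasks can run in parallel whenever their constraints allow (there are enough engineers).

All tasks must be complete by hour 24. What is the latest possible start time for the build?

3

Canary rollout must finish by hour 24; it takes 2 hours, so it must start by 24 − 2 = hour 22.
Smoke testing feeds into canary rollout (must start by hour 22); so smoke testing must finish by hour 22 and therefore start by hour 14.
Nothing follows load testing; the deadline of hour 24 is its only limit. It must start by 24 − 4 = hour 20.
Staging deploy must finish in time for smoke testing (must start by hour 14); load testing (must start by hour 20, minus 2-hour gap → hour 18). The tightest is hour 14, so staging deploy must start by 14 − 8 = hour 6.
Post-deploy verification must finish by hour 24; it takes 6 hours, so it must start by 24 − 6 = hour 18.
The build feeds staging deploy (must start by hour 6); smoke testing (must start by hour 14); canary rollout (must start by hour 22); load testing (must start by hour 20, minus 1-hour gap → hour 19); post-deploy verification (must start by hour 18). Taking the minimum, the build must finish by hour 6 and start by 6 − 3 = hour 3.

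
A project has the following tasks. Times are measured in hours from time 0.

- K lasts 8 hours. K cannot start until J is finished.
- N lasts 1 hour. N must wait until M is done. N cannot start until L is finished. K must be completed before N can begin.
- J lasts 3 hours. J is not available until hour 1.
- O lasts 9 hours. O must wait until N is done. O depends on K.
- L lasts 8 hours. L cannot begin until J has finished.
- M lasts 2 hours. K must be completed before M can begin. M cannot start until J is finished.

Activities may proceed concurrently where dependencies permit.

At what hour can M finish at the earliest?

14

J cannot begin until its own release at hour 1. It runs from hour 1 to 1 + 3 = hour 4.
K waits on J (finishes hour 4), so it starts at hour 4 and finishes at 4 + 8 = hour 12.
M has to wait for K (finishes hour 12); J (finishes hour 4). The latest of these is hour 12, so M runs hour 12 to 12 + 2 = hour 14.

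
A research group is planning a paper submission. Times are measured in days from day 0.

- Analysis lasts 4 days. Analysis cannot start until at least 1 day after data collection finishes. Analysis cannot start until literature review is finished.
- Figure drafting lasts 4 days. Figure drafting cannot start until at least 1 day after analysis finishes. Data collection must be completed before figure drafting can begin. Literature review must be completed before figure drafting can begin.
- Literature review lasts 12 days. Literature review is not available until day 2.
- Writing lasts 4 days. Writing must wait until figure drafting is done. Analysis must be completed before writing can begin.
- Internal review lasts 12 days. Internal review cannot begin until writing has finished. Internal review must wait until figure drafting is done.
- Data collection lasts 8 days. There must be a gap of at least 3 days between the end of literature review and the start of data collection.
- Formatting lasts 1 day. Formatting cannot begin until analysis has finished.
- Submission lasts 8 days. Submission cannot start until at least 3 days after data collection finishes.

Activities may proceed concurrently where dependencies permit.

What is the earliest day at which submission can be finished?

36

Literature review cannot begin until its own release at day 2. It runs from day 2 to 2 + 12 = day 14.
Data collection waits on literature review (finishes day 14, plus 3-day gap → day 17), so it starts at day 17 and finishes at 17 + 8 = day 25.
After data collection (finishes day 25, plus 3-day gap → day 28), submission can start at day 28 and finishes at day 36.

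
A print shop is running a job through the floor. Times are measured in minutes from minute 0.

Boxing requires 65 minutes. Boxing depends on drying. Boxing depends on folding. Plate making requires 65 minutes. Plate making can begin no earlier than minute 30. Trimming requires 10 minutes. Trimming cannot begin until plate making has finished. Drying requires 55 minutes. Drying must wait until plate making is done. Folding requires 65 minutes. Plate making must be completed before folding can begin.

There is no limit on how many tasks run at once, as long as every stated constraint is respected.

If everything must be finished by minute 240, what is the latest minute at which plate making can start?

To finish by minute 240, boxing (duration 65) must start no later than minute 175.
Drying has to be done before boxing (must start by minute 175). That means finishing by minute 175, i.e. starting by 175 − 55 = minute 120.
Nothing follows trimming; the deadline of minute 240 is its only limit. It must start by 240 − 10 = minute 230.
Folding has to be done before boxing (must start by minute 175). That means finishing by minute 175, i.e. starting by 175 − 65 = minute 110.
Plate making must finish in time for drying (must start by minute 120); trimming (must start by minute 230); folding (must start by minute 110). The tightest is minute 110, so plate making must start by 110 − 65 = minute 45.

45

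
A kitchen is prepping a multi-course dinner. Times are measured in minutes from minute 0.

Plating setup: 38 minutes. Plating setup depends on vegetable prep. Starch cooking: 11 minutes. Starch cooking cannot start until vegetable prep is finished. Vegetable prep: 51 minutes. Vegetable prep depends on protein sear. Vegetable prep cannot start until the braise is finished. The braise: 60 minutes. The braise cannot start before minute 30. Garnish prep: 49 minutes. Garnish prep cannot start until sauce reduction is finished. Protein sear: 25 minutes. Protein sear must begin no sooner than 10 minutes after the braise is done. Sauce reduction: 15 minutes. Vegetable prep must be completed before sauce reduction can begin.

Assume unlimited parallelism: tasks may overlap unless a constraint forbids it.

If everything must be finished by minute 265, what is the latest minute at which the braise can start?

Garnish prep has no dependents, so it just needs to finish by minute 265. Starting by 265 − 49 = minute 216 achieves that.
Sauce reduction has to be done before garnish prep (must start by minute 216). That means finishing by minute 216, i.e. starting by 216 − 15 = minute 201.
Starch cooking must finish by minute 265; it takes 11 minutes, so it must start by 265 − 11 = minute 254.
To finish by minute 265, plating setup (duration 38) must start no later than minute 227.
Vegetable prep must finish in time for sauce reduction (must start by minute 201); starch cooking (must start by minute 254); plating setup (must start by minute 227). The tightest is minute 201, so vegetable prep must start by 201 − 51 = minute 150.
Since vegetable prep (must start by minute 150) depends on it, protein sear must finish by minute 150. Backing off its 25-minute duration gives a latest start of minute 125.
The braise has several dependents: protein sear (must start by minute 125, minus 10-minute gap → minute 115); vegetable prep (must start by minute 150). The earliest of those limits is minute 115, so the braise must start by 115 − 60 = minute 55.

55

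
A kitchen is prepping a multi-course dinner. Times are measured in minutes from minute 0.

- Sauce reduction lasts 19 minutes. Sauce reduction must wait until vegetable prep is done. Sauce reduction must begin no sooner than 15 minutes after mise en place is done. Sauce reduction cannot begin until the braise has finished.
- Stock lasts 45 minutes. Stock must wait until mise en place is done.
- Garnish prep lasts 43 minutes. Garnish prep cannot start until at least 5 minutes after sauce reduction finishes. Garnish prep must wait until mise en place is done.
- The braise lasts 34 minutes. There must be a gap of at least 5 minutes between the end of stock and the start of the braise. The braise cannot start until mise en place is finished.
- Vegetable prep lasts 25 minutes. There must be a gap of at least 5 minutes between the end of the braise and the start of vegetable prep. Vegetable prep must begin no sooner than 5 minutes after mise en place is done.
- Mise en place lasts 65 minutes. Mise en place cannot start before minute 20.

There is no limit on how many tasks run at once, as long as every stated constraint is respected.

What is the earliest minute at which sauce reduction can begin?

199

After its own release at minute 20, mise en place can start at minute 20 and finishes at minute 85.
Stock waits on mise en place (finishes minute 85), so it starts at minute 85 and finishes at 85 + 45 = minute 130.
The braise cannot start until stock (finishes minute 130, plus 5-minute gap → minute 135); mise en place (finishes minute 85). The controlling bound is minute 135, so the braise finishes at 135 + 34 = minute 169.
For vegetable prep: the braise (finishes minute 169, plus 5-minute gap → minute 174); mise en place (finishes minute 85, plus 5-minute gap → minute 90). Taking the maximum gives a start of minute 174, and it finishes at 174 + 25 = minute 199.
Sauce reduction waits on vegetable prep (finishes minute 199); mise en place (finishes minute 85, plus 15-minute gap → minute 100); the braise (finishes minute 169). The latest of these is minute 199, which is the earliest sauce reduction can start.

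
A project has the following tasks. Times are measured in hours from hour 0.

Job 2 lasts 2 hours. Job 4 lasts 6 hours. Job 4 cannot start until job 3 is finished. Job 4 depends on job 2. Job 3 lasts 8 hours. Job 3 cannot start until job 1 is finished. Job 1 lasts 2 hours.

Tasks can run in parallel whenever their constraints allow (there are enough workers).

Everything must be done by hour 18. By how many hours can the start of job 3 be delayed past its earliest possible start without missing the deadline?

Job 1 can start immediately at hour 0; it finishes at hour 2.
Job 3 cannot begin until job 1 (finishes hour 2). It runs from hour 2 to 2 + 8 = hour 10.

Working backward from the deadline:
Job 4 has no dependents, so it just needs to finish by hour 18. Starting by 18 − 6 = hour 12 achieves that.
Job 3 feeds into job 4 (must start by hour 12); so job 3 must finish by hour 12 and therefore start by hour 4.
So job 3 can start as early as hour 2 and as late as hour 4, giving 4 − 2 = 2 hours of slack.

2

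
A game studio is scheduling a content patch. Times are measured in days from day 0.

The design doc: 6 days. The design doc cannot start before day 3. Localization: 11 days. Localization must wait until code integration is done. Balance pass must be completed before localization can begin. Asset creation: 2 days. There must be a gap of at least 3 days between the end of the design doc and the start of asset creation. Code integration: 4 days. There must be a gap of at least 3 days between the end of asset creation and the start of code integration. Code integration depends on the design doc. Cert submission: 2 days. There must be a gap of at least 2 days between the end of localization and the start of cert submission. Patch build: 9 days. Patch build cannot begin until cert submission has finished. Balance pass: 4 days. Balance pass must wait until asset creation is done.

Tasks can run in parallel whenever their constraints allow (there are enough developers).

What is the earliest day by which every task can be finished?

45

The design doc waits on its own release at day 3, so it starts at day 3 and finishes at 3 + 6 = day 9.
Asset creation waits on the design doc (finishes day 9, plus 3-day gap → day 12), so it starts at day 12 and finishes at 12 + 2 = day 14.
Balance pass waits on asset creation (finishes day 14), so it starts at day 14 and finishes at 14 + 4 = day 18.
For code integration: asset creation (finishes day 14, plus 3-day gap → day 17); the design doc (finishes day 9). Taking the maximum gives a start of day 17, and it finishes at 17 + 4 = day 21.
Localization cannot start until code integration (finishes day 21); balance pass (finishes day 18). The controlling bound is day 21, so localization finishes at 21 + 11 = day 32.
After localization (finishes day 32, plus 2-day gap → day 34), cert submission can start at day 34 and finishes at day 36.
After cert submission (finishes day 36), patch build can start at day 36 and finishes at day 45.
All tasks are finished once the last one completes. Finish times: The design doc at 9, Asset creation at 14, Code integration at 21, Balance pass at 18, Localization at 32, Cert submission at 36, Patch build at 45. The latest is day 45.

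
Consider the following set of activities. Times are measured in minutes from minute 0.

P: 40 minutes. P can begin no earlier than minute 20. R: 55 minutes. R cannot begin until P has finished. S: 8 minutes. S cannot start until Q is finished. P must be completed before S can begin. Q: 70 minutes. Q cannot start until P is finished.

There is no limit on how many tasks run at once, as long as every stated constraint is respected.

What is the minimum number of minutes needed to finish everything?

After its own release at minute 20, P can start at minute 20 and finishes at minute 60.
R cannot begin until P (finishes minute 60). It runs from minute 60 to 60 + 55 = minute 115.
After P (finishes minute 60), Q can start at minute 60 and finishes at minute 130.
S needs all of Q (finishes minute 130); P (finishes minute 60). That puts its earliest start at minute 130; it finishes at 130 + 8 = minute 138.
All tasks are finished once the last one completes. Finish times: P at 60, Q at 130, R at 115, S at 138. The latest is minute 138.

138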